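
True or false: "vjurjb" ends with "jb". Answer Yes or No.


Input string: 'vjurjb'
Suffix to check: 'jb'
Last 2 characters of input: 'jb'
Match: True
Result: Yes


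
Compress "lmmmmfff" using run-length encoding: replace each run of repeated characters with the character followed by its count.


Input: 'lmmmmfff'
Operation: identify consecutive runs
Runs: 'l' -> l1, 'mmmm' -> m4, 'fff' -> f3
Encoded: l1m4f3


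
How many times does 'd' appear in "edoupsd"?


Input string: 'edoupsd'
Target character: 'd'
Scan each position: s[1]='d', s[6]='d'
Matches found at indices: 1, 6
Total: 2


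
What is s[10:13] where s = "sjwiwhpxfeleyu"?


Input string: 'sjwiwhpxfeleyu'
Operation: slice [10:13]
Extract characters: s[10]='l', s[11]='e', s[12]='y'
Result: ley


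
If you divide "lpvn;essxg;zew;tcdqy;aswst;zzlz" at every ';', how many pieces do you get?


Input string: 'lpvn;essxg;zew;tcdqy;aswst;zzlz'
Delimiter: ';'
Split result: 'lpvn', 'essxg', 'zew', 'tcdqy', 'aswst', 'zzlz'
Number of parts: 6


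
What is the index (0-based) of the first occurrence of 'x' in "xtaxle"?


Input string: 'xtaxle'
Target: 'x'
Scanning left to right: s[0]='x'
First match at index: 0


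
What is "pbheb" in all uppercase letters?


Input string: 'pbheb'
Operation: convert each letter to uppercase
Mapping: 'p'->'P', 'b'->'B', 'h'->'H', 'e'->'E', 'b'->'B'
Result: PBHEB


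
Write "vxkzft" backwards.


Input string: 'vxkzft'
Operation: reverse character order
Original order: 'v' -> 'x' -> 'k' -> 'z' -> 'f' -> 't'
Reversed order: 't' -> 'f' -> 'z' -> 'k' -> 'x' -> 'v'
Result: tfzkxv


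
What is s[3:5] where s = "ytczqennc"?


Input string: 'ytczqennc'
Operation: slice [3:5]
Extract characters: s[3]='z', s[4]='q'
Result: zq


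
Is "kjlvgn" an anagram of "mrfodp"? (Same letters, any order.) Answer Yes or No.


String 1: 'mrfodp' -> sorted: 'dfmopr'
String 2: 'kjlvgn' -> sorted: 'gjklnv'
Compare sorted forms: 'dfmopr' != 'gjklnv'
Anagram: No


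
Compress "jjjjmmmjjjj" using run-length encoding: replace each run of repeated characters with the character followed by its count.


Input: 'jjjjmmmjjjj'
Operation: identify consecutive runs
Runs: 'jjjj' -> j4, 'mmm' -> m3, 'jjjj' -> j4
Encoded: j4m3j4


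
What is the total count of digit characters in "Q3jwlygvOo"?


Input string: 'Q3jwlygvOo'
Operation: count digit characters (0-9)
Scan: 'Q', '3'(digit), 'j', 'w', 'l', 'y', 'g', 'v', 'O', 'o'
Digits found: 1
Result: 1


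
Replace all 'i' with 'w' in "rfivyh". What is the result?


Input string: 'rfivyh'
Operation: replace 'i' with 'w'
Positions of 'i': 2
After replacement: rfwvyh


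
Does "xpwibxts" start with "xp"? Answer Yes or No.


Input string: 'xpwibxts'
Prefix to check: 'xp'
First 2 characters of input: 'xp'
Match: True
Result: Yes


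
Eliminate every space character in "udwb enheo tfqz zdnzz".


Input string: 'udwb enheo tfqz zdnzz'
Operation: remove all spaces
Words: 'udwb', 'enheo', 'tfqz', 'zdnzz'
Join without spaces: udwbenheotfqzzdnzz


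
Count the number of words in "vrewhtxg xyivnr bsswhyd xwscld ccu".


Input string: 'vrewhtxg xyivnr bsswhyd xwscld ccu'
Operation: split by spaces
Words found: 'vrewhtxg', 'xyivnr', 'bsswhyd', 'xwscld', 'ccu'
Word count: 5


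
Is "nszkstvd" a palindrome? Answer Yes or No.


Input string: 'nszkstvd'
Reversed: 'dvtskzsn'
Compare pairs: s[0]='n' vs s[7]='d' (mismatch), s[1]='s' vs s[6]='v' (mismatch), s[2]='z' vs s[5]='t' (mismatch), s[3]='k' vs s[4]='s' (mismatch)
Palindrome: No


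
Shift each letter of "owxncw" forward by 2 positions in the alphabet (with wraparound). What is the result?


Input: 'owxncw', shift = 2
Operation: for each letter, (position + 2) mod 26
Mapping: 'o'(14+2=16)->'q', 'w'(22+2=24)->'y', 'x'(23+2=25)->'z', 'n'(13+2=15)->'p', 'c'(2+2=4)->'e', 'w'(22+2=24)->'y'
Result: qyzpey


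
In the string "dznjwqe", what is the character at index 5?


Input string: 'dznjwqe'
Operation: get character at index 5
Index mapping: s[0]='d', s[1]='z', s[2]='n', s[3]='j', s[4]='w', s[5]='q'
Result: 'q'


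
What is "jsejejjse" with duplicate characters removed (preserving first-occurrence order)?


Input: 'jsejejjse'
Operation: keep first occurrence of each character
Scan: s[0]='j' new -> keep; s[1]='s' new -> keep; s[2]='e' new -> keep; s[3]='j' seen -> skip; s[4]='e' seen -> skip; s[5]='j' seen -> skip; s[6]='j' seen -> skip; s[7]='s' seen -> skip; s[8]='e' seen -> skip
Result: jse


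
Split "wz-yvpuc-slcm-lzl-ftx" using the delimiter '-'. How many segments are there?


Input string: 'wz-yvpuc-slcm-lzl-ftx'
Delimiter: '-'
Split result: 'wz', 'yvpuc', 'slcm', 'lzl', 'ftx'
Number of parts: 5


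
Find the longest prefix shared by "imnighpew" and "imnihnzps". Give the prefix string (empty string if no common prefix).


String 1: 'imnighpew'
String 2: 'imnihnzps'
Compare position by position:
pos 0: 'i' vs 'i' match
pos 1: 'm' vs 'm' match
pos 2: 'n' vs 'n' match
pos 3: 'i' vs 'i' match
pos 4: 'g' vs 'h' differ -> stop
Longest common prefix: "imni" (length 4)


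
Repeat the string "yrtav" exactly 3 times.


Input string: 'yrtav'
Operation: repeat 3 times
Concatenation: 'yrtav' + 'yrtav' + 'yrtav'
Result: yrtavyrtavyrtav


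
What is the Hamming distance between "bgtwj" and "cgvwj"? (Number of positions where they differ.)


String 1: 'bgtwj'
String 2: 'cgvwj'
Compare each position: pos 0: 'b'!='c', pos 1: 'g'=='g', pos 2: 't'!='v', pos 3: 'w'=='w', pos 4: 'j'=='j'
Differing positions: 2
Hamming distance: 2


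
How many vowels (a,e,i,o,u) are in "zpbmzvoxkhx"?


Input string: 'zpbmzvoxkhx'
Operation: count vowels (a, e, i, o, u)
Scan: s[0]='z', s[1]='p', s[2]='b', s[3]='m', s[4]='z', s[5]='v', s[6]='o' (vowel), s[7]='x', s[8]='k', s[9]='h', s[10]='x'
Vowels found: 1
Result: 1


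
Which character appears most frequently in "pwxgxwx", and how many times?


Input: 'pwxgxwx'
Operation: tally each character
Counts: 'g':1, 'p':1, 'w':2, 'x':3
Maximum: 'x' appears 3 times


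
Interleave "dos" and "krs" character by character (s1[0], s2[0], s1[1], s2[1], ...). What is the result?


String 1: 'dos'
String 2: 'krs'
Operation: alternate characters
Pairs: 'd'+'k', 'o'+'r', 's'+'s'
Result: dkorss


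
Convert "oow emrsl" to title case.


Input string: 'oow emrsl'
Operation: capitalize first letter of each word
Word transformations: 'oow'->'Oow', 'emrsl'->'Emrsl'
Result: Oow Emrsl


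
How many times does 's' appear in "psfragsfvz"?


Input string: 'psfragsfvz'
Target character: 's'
Scan each position: s[1]='s', s[6]='s'
Matches found at indices: 1, 6
Total: 2


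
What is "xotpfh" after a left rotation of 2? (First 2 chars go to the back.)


Input: 'xotpfh', shift = 2
Operation: split at index 2 and swap parts
Front part s[0:2] = 'xo'
Back part s[2:] = 'tpfh'
Rotated = back + front = 'tpfh' + 'xo'
Result: tpfhxo


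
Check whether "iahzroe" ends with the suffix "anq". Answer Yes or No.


Input string: 'iahzroe'
Suffix to check: 'anq'
Last 3 characters of input: 'roe'
Match: False
Result: No


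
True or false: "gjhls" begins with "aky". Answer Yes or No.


Input string: 'gjhls'
Prefix to check: 'aky'
First 3 characters of input: 'gjh'
Match: False
Result: No


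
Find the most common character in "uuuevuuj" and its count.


Input: 'uuuevuuj'
Operation: tally each character
Counts: 'e':1, 'j':1, 'u':5, 'v':1
Maximum: 'u' appears 5 times


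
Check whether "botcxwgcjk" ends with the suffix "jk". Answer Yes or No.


Input string: 'botcxwgcjk'
Suffix to check: 'jk'
Last 2 characters of input: 'jk'
Match: True
Result: Yes


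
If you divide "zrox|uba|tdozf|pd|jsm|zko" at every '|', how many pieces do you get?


Input string: 'zrox|uba|tdozf|pd|jsm|zko'
Delimiter: '|'
Split result: 'zrox', 'uba', 'tdozf', 'pd', 'jsm', 'zko'
Number of parts: 6


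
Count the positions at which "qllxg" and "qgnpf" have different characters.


String 1: 'qllxg'
String 2: 'qgnpf'
Compare each position: pos 0: 'q'=='q', pos 1: 'l'!='g', pos 2: 'l'!='n', pos 3: 'x'!='p', pos 4: 'g'!='f'
Differing positions: 4
Hamming distance: 4


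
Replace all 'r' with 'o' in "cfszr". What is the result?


Input string: 'cfszr'
Operation: replace 'r' with 'o'
Positions of 'r': 4
After replacement: cfszo


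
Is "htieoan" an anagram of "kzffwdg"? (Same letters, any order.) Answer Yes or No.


String 1: 'kzffwdg' -> sorted: 'dffgkwz'
String 2: 'htieoan' -> sorted: 'aehinot'
Compare sorted forms: 'dffgkwz' != 'aehinot'
Anagram: No


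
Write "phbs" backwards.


Input string: 'phbs'
Operation: reverse character order
Original order: 'p' -> 'h' -> 'b' -> 's'
Reversed order: 's' -> 'b' -> 'h' -> 'p'
Result: sbhp


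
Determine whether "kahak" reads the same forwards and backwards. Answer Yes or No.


Input string: 'kahak'
Reversed: 'kahak'
Compare pairs: s[0]='k' vs s[4]='k' (match), s[1]='a' vs s[3]='a' (match)
Palindrome: Yes


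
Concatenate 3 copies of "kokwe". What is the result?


Input string: 'kokwe'
Operation: repeat 3 times
Concatenation: 'kokwe' + 'kokwe' + 'kokwe'
Result: kokwekokwekokwe


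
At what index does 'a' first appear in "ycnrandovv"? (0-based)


Input string: 'ycnrandovv'
Target: 'a'
Scanning left to right: s[0]='y', s[1]='c', s[2]='n', s[3]='r', s[4]='a'
First match at index: 4


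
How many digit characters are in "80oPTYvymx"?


Input string: '80oPTYvymx'
Operation: count digit characters (0-9)
Scan: '8'(digit), '0'(digit), 'o', 'P', 'T', 'Y', 'v', 'y', 'm', 'x'
Digits found: 2
Result: 2


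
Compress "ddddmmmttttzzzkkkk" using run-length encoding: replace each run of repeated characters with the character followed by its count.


Input: 'ddddmmmttttzzzkkkk'
Operation: identify consecutive runs
Runs: 'dddd' -> d4, 'mmm' -> m3, 'tttt' -> t4, 'zzz' -> z3, 'kkkk' -> k4
Encoded: d4m3t4z3k4


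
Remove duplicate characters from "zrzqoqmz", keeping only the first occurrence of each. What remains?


Input: 'zrzqoqmz'
Operation: keep first occurrence of each character
Scan: s[0]='z' new -> keep; s[1]='r' new -> keep; s[2]='z' seen -> skip; s[3]='q' new -> keep; s[4]='o' new -> keep; s[5]='q' seen -> skip; s[6]='m' new -> keep; s[7]='z' seen -> skip
Result: zrqom


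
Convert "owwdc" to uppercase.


Input string: 'owwdc'
Operation: convert each letter to uppercase
Mapping: 'o'->'O', 'w'->'W', 'w'->'W', 'd'->'D', 'c'->'C'
Result: OWWDC


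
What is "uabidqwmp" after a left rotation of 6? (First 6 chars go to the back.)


Input: 'uabidqwmp', shift = 6
Operation: split at index 6 and swap parts
Front part s[0:6] = 'uabidq'
Back part s[6:] = 'wmp'
Rotated = back + front = 'wmp' + 'uabidq'
Result: wmpuabidq


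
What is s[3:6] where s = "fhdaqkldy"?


Input string: 'fhdaqkldy'
Operation: slice [3:6]
Extract characters: s[3]='a', s[4]='q', s[5]='k'
Result: aqk


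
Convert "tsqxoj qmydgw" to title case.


Input string: 'tsqxoj qmydgw'
Operation: capitalize first letter of each word
Word transformations: 'tsqxoj'->'Tsqxoj', 'qmydgw'->'Qmydgw'
Result: Tsqxoj Qmydgw


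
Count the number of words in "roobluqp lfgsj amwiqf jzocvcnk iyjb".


Input string: 'roobluqp lfgsj amwiqf jzocvcnk iyjb'
Operation: split by spaces
Words found: 'roobluqp', 'lfgsj', 'amwiqf', 'jzocvcnk', 'iyjb'
Word count: 5


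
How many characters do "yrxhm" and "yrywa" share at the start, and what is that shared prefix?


String 1: 'yrxhm'
String 2: 'yrywa'
Compare position by position:
pos 0: 'y' vs 'y' match
pos 1: 'r' vs 'r' match
pos 2: 'x' vs 'y' differ -> stop
Longest common prefix: "yr" (length 2)


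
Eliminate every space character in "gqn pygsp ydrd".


Input string: 'gqn pygsp ydrd'
Operation: remove all spaces
Words: 'gqn', 'pygsp', 'ydrd'
Join without spaces: gqnpygspydrd


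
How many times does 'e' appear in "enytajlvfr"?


Input string: 'enytajlvfr'
Target character: 'e'
Scan each position: s[0]='e'
Matches found at indices: 0
Total: 1


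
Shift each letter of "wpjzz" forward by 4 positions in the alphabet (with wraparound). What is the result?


Input: 'wpjzz', shift = 4
Operation: for each letter, (position + 4) mod 26
Mapping: 'w'(22+4=26, 26 mod 26=0)->'a', 'p'(15+4=19)->'t', 'j'(9+4=13)->'n', 'z'(25+4=29, 29 mod 26=3)->'d', 'z'(25+4=29, 29 mod 26=3)->'d'
Result: atndd


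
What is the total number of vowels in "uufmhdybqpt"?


Input string: 'uufmhdybqpt'
Operation: count vowels (a, e, i, o, u)
Scan: s[0]='u' (vowel), s[1]='u' (vowel), s[2]='f', s[3]='m', s[4]='h', s[5]='d', s[6]='y', s[7]='b', s[8]='q', s[9]='p', s[10]='t'
Vowels found: 2
Result: 2


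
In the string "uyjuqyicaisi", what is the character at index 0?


Input string: 'uyjuqyicaisi'
Operation: get character at index 0
Index mapping: s[0]='u'
Result: 'u'


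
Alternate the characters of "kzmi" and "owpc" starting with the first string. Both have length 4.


String 1: 'kzmi'
String 2: 'owpc'
Operation: alternate characters
Pairs: 'k'+'o', 'z'+'w', 'm'+'p', 'i'+'c'
Result: kozwmpic


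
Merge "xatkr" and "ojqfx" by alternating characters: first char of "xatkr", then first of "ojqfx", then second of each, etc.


String 1: 'xatkr'
String 2: 'ojqfx'
Operation: alternate characters
Pairs: 'x'+'o', 'a'+'j', 't'+'q', 'k'+'f', 'r'+'x'
Result: xoajtqkfrx


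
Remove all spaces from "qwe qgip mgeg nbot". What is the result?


Input string: 'qwe qgip mgeg nbot'
Operation: remove all spaces
Words: 'qwe', 'qgip', 'mgeg', 'nbot'
Join without spaces: qweqgipmgegnbot


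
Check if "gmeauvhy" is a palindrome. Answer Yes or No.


Input string: 'gmeauvhy'
Reversed: 'yhvuaemg'
Compare pairs: s[0]='g' vs s[7]='y' (mismatch), s[1]='m' vs s[6]='h' (mismatch), s[2]='e' vs s[5]='v' (mismatch), s[3]='a' vs s[4]='u' (mismatch)
Palindrome: No


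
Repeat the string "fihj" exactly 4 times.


Input string: 'fihj'
Operation: repeat 4 times
Concatenation: 'fihj' + 'fihj' + 'fihj' + 'fihj'
Result: fihjfihjfihjfihj


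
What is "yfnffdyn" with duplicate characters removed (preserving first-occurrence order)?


Input: 'yfnffdyn'
Operation: keep first occurrence of each character
Scan: s[0]='y' new -> keep; s[1]='f' new -> keep; s[2]='n' new -> keep; s[3]='f' seen -> skip; s[4]='f' seen -> skip; s[5]='d' new -> keep; s[6]='y' seen -> skip; s[7]='n' seen -> skip
Result: yfnd


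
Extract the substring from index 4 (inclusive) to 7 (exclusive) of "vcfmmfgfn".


Input string: 'vcfmmfgfn'
Operation: slice [4:7]
Extract characters: s[4]='m', s[5]='f', s[6]='g'
Result: mfg


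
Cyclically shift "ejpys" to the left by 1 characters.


Input: 'ejpys', shift = 1
Operation: split at index 1 and swap parts
Front part s[0:1] = 'e'
Back part s[1:] = 'jpys'
Rotated = back + front = 'jpys' + 'e'
Result: jpyse


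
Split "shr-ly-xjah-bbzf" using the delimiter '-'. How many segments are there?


Input string: 'shr-ly-xjah-bbzf'
Delimiter: '-'
Split result: 'shr', 'ly', 'xjah', 'bbzf'
Number of parts: 4


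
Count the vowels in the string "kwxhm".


Input string: 'kwxhm'
Operation: count vowels (a, e, i, o, u)
Scan: s[0]='k', s[1]='w', s[2]='x', s[3]='h', s[4]='m'
Vowels found: 0
Result: 0


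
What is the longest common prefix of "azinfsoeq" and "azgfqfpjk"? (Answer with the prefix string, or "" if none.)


String 1: 'azinfsoeq'
String 2: 'azgfqfpjk'
Compare position by position:
pos 0: 'a' vs 'a' match
pos 1: 'z' vs 'z' match
pos 2: 'i' vs 'g' differ -> stop
Longest common prefix: "az" (length 2)


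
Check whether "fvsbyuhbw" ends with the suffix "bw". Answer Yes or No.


Input string: 'fvsbyuhbw'
Suffix to check: 'bw'
Last 2 characters of input: 'bw'
Match: True
Result: Yes


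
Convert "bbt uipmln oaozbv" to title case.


Input string: 'bbt uipmln oaozbv'
Operation: capitalize first letter of each word
Word transformations: 'bbt'->'Bbt', 'uipmln'->'Uipmln', 'oaozbv'->'Oaozbv'
Result: Bbt Uipmln Oaozbv


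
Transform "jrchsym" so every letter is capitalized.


Input string: 'jrchsym'
Operation: convert each letter to uppercase
Mapping: 'j'->'J', 'r'->'R', 'c'->'C', 'h'->'H', 's'->'S', 'y'->'Y', 'm'->'M'
Result: JRCHSYM


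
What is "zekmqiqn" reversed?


Input string: 'zekmqiqn'
Operation: reverse character order
Original order: 'z' -> 'e' -> 'k' -> 'm' -> 'q' -> 'i' -> 'q' -> 'n'
Reversed order: 'n' -> 'q' -> 'i' -> 'q' -> 'm' -> 'k' -> 'e' -> 'z'
Result: nqiqmkez


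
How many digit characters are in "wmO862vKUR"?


Input string: 'wmO862vKUR'
Operation: count digit characters (0-9)
Scan: 'w', 'm', 'O', '8'(digit), '6'(digit), '2'(digit), 'v', 'K', 'U', 'R'
Digits found: 3
Result: 3


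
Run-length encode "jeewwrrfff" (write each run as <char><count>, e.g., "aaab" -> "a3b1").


Input: 'jeewwrrfff'
Operation: identify consecutive runs
Runs: 'j' -> j1, 'ee' -> e2, 'ww' -> w2, 'rr' -> r2, 'fff' -> f3
Encoded: j1e2w2r2f3


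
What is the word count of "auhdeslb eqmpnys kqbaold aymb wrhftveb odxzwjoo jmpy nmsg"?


Input string: 'auhdeslb eqmpnys kqbaold aymb wrhftveb odxzwjoo jmpy nmsg'
Operation: split by spaces
Words found: 'auhdeslb', 'eqmpnys', 'kqbaold', 'aymb', 'wrhftveb', 'odxzwjoo', 'jmpy', 'nmsg'
Word count: 8


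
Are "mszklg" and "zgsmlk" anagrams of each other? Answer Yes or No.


String 1: 'mszklg' -> sorted: 'gklmsz'
String 2: 'zgsmlk' -> sorted: 'gklmsz'
Compare sorted forms: 'gklmsz' == 'gklmsz'
Anagram: Yes


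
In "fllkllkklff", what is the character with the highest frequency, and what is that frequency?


Input: 'fllkllkklff'
Operation: tally each character
Counts: 'f':3, 'k':3, 'l':5
Maximum: 'l' appears 5 times


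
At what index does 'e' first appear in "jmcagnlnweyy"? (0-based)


Input string: 'jmcagnlnweyy'
Target: 'e'
Scanning left to right: s[0]='j', s[1]='m', s[2]='c', s[3]='a', s[4]='g', s[5]='n', s[6]='l', s[7]='n', s[8]='w', s[9]='e'
First match at index: 9


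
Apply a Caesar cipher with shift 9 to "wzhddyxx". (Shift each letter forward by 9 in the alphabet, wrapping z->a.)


Input: 'wzhddyxx', shift = 9
Operation: for each letter, (position + 9) mod 26
Mapping: 'w'(22+9=31, 31 mod 26=5)->'f', 'z'(25+9=34, 34 mod 26=8)->'i', 'h'(7+9=16)->'q', 'd'(3+9=12)->'m', 'd'(3+9=12)->'m', 'y'(24+9=33, 33 mod 26=7)->'h', 'x'(23+9=32, 32 mod 26=6)->'g', 'x'(23+9=32, 32 mod 26=6)->'g'
Result: fiqmmhgg


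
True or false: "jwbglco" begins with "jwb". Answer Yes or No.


Input string: 'jwbglco'
Prefix to check: 'jwb'
First 3 characters of input: 'jwb'
Match: True
Result: Yes


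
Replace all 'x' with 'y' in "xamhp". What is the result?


Input string: 'xamhp'
Operation: replace 'x' with 'y'
Positions of 'x': 0
After replacement: yamhp


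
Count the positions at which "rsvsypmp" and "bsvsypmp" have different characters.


String 1: 'rsvsypmp'
String 2: 'bsvsypmp'
Compare each position: pos 0: 'r'!='b', pos 1: 's'=='s', pos 2: 'v'=='v', pos 3: 's'=='s', pos 4: 'y'=='y', pos 5: 'p'=='p', pos 6: 'm'=='m', pos 7: 'p'=='p'
Differing positions: 1
Hamming distance: 1


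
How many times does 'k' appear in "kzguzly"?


Input string: 'kzguzly'
Target character: 'k'
Scan each position: s[0]='k'
Matches found at indices: 0
Total: 1


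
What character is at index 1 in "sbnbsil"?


Input string: 'sbnbsil'
Operation: get character at index 1
Index mapping: s[0]='s', s[1]='b'
Result: 'b'


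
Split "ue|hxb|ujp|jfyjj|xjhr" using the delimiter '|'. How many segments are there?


Input string: 'ue|hxb|ujp|jfyjj|xjhr'
Delimiter: '|'
Split result: 'ue', 'hxb', 'ujp', 'jfyjj', 'xjhr'
Number of parts: 5


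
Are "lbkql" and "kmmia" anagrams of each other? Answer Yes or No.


String 1: 'lbkql' -> sorted: 'bkllq'
String 2: 'kmmia' -> sorted: 'aikmm'
Compare sorted forms: 'bkllq' != 'aikmm'
Anagram: No


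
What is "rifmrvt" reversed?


Input string: 'rifmrvt'
Operation: reverse character order
Original order: 'r' -> 'i' -> 'f' -> 'm' -> 'r' -> 'v' -> 't'
Reversed order: 't' -> 'v' -> 'r' -> 'm' -> 'f' -> 'i' -> 'r'
Result: tvrmfir


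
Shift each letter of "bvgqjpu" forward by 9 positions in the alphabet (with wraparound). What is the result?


Input: 'bvgqjpu', shift = 9
Operation: for each letter, (position + 9) mod 26
Mapping: 'b'(1+9=10)->'k', 'v'(21+9=30, 30 mod 26=4)->'e', 'g'(6+9=15)->'p', 'q'(16+9=25)->'z', 'j'(9+9=18)->'s', 'p'(15+9=24)->'y', 'u'(20+9=29, 29 mod 26=3)->'d'
Result: kepzsyd


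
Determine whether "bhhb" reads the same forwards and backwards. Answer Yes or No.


Input string: 'bhhb'
Reversed: 'bhhb'
Compare pairs: s[0]='b' vs s[3]='b' (match), s[1]='h' vs s[2]='h' (match)
Palindrome: Yes


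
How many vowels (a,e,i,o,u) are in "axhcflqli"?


Input string: 'axhcflqli'
Operation: count vowels (a, e, i, o, u)
Scan: s[0]='a' (vowel), s[1]='x', s[2]='h', s[3]='c', s[4]='f', s[5]='l', s[6]='q', s[7]='l', s[8]='i' (vowel)
Vowels found: 2
Result: 2


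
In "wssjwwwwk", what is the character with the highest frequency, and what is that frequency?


Input: 'wssjwwwwk'
Operation: tally each character
Counts: 'j':1, 'k':1, 's':2, 'w':5
Maximum: 'w' appears 5 times


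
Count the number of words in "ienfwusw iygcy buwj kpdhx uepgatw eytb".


Input string: 'ienfwusw iygcy buwj kpdhx uepgatw eytb'
Operation: split by spaces
Words found: 'ienfwusw', 'iygcy', 'buwj', 'kpdhx', 'uepgatw', 'eytb'
Word count: 6


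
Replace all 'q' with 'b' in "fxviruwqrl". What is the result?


Input string: 'fxviruwqrl'
Operation: replace 'q' with 'b'
Positions of 'q': 7
After replacement: fxviruwbrl


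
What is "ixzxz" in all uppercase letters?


Input string: 'ixzxz'
Operation: convert each letter to uppercase
Mapping: 'i'->'I', 'x'->'X', 'z'->'Z', 'x'->'X', 'z'->'Z'
Result: IXZXZ


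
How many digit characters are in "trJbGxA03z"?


Input string: 'trJbGxA03z'
Operation: count digit characters (0-9)
Scan: 't', 'r', 'J', 'b', 'G', 'x', 'A', '0'(digit), '3'(digit), 'z'
Digits found: 2
Result: 2


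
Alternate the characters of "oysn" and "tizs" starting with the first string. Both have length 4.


String 1: 'oysn'
String 2: 'tizs'
Operation: alternate characters
Pairs: 'o'+'t', 'y'+'i', 's'+'z', 'n'+'s'
Result: otyiszns


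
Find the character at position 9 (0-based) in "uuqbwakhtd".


Input string: 'uuqbwakhtd'
Operation: get character at index 9
Index mapping: s[0]='u', s[1]='u', s[2]='q', s[3]='b', s[4]='w', s[5]='a', s[6]='k', s[7]='h', s[8]='t', s[9]='d'
Result: 'd'


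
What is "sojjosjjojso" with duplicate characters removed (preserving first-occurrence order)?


Input: 'sojjosjjojso'
Operation: keep first occurrence of each character
Scan: s[0]='s' new -> keep; s[1]='o' new -> keep; s[2]='j' new -> keep; s[3]='j' seen -> skip; s[4]='o' seen -> skip; s[5]='s' seen -> skip; s[6]='j' seen -> skip; s[7]='j' seen -> skip; s[8]='o' seen -> skip; s[9]='j' seen -> skip; s[10]='s' seen -> skip; s[11]='o' seen -> skip
Result: soj


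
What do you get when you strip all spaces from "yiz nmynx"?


Input string: 'yiz nmynx'
Operation: remove all spaces
Words: 'yiz', 'nmynx'
Join without spaces: yiznmynx


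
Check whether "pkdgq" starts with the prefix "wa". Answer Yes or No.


Input string: 'pkdgq'
Prefix to check: 'wa'
First 2 characters of input: 'pk'
Match: False
Result: No


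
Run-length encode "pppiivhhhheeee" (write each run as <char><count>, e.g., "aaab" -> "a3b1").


Input: 'pppiivhhhheeee'
Operation: identify consecutive runs
Runs: 'ppp' -> p3, 'ii' -> i2, 'v' -> v1, 'hhhh' -> h4, 'eeee' -> e4
Encoded: p3i2v1h4e4


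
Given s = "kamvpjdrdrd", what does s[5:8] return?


Input string: 'kamvpjdrdrd'
Operation: slice [5:8]
Extract characters: s[5]='j', s[6]='d', s[7]='r'
Result: jdr


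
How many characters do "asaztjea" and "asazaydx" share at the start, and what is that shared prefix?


String 1: 'asaztjea'
String 2: 'asazaydx'
Compare position by position:
pos 0: 'a' vs 'a' match
pos 1: 's' vs 's' match
pos 2: 'a' vs 'a' match
pos 3: 'z' vs 'z' match
pos 4: 't' vs 'a' differ -> stop
Longest common prefix: "asaz" (length 4)


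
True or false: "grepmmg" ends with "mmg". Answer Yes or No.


Input string: 'grepmmg'
Suffix to check: 'mmg'
Last 3 characters of input: 'mmg'
Match: True
Result: Yes


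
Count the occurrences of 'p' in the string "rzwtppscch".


Input string: 'rzwtppscch'
Target character: 'p'
Scan each position: s[4]='p', s[5]='p'
Matches found at indices: 4, 5
Total: 2


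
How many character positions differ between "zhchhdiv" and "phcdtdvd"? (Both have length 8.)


String 1: 'zhchhdiv'
String 2: 'phcdtdvd'
Compare each position: pos 0: 'z'!='p', pos 1: 'h'=='h', pos 2: 'c'=='c', pos 3: 'h'!='d', pos 4: 'h'!='t', pos 5: 'd'=='d', pos 6: 'i'!='v', pos 7: 'v'!='d'
Differing positions: 5
Hamming distance: 5


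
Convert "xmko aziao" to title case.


Input string: 'xmko aziao'
Operation: capitalize first letter of each word
Word transformations: 'xmko'->'Xmko', 'aziao'->'Aziao'
Result: Xmko Aziao


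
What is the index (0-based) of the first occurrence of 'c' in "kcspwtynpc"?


Input string: 'kcspwtynpc'
Target: 'c'
Scanning left to right: s[0]='k', s[1]='c'
First match at index: 1


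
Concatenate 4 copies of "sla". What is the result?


Input string: 'sla'
Operation: repeat 4 times
Concatenation: 'sla' + 'sla' + 'sla' + 'sla'
Result: slaslaslasla


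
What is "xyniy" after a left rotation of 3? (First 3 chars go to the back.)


Input: 'xyniy', shift = 3
Operation: split at index 3 and swap parts
Front part s[0:3] = 'xyn'
Back part s[3:] = 'iy'
Rotated = back + front = 'iy' + 'xyn'
Result: iyxyn


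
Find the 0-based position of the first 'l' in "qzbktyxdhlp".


Input string: 'qzbktyxdhlp'
Target: 'l'
Scanning left to right: s[0]='q', s[1]='z', s[2]='b', s[3]='k', s[4]='t', s[5]='y', s[6]='x', s[7]='d', s[8]='h', s[9]='l'
First match at index: 9


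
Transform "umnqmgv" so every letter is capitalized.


Input string: 'umnqmgv'
Operation: convert each letter to uppercase
Mapping: 'u'->'U', 'm'->'M', 'n'->'N', 'q'->'Q', 'm'->'M', 'g'->'G', 'v'->'V'
Result: UMNQMGV


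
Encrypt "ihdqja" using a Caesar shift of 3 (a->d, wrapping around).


Input: 'ihdqja', shift = 3
Operation: for each letter, (position + 3) mod 26
Mapping: 'i'(8+3=11)->'l', 'h'(7+3=10)->'k', 'd'(3+3=6)->'g', 'q'(16+3=19)->'t', 'j'(9+3=12)->'m', 'a'(0+3=3)->'d'
Result: lkgtmd


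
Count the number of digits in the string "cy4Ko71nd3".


Input string: 'cy4Ko71nd3'
Operation: count digit characters (0-9)
Scan: 'c', 'y', '4'(digit), 'K', 'o', '7'(digit), '1'(digit), 'n', 'd', '3'(digit)
Digits found: 4
Result: 4


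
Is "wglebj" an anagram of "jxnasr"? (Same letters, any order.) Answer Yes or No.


String 1: 'jxnasr' -> sorted: 'ajnrsx'
String 2: 'wglebj' -> sorted: 'begjlw'
Compare sorted forms: 'ajnrsx' != 'begjlw'
Anagram: No


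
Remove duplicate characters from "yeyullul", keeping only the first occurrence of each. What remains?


Input: 'yeyullul'
Operation: keep first occurrence of each character
Scan: s[0]='y' new -> keep; s[1]='e' new -> keep; s[2]='y' seen -> skip; s[3]='u' new -> keep; s[4]='l' new -> keep; s[5]='l' seen -> skip; s[6]='u' seen -> skip; s[7]='l' seen -> skip
Result: yeul


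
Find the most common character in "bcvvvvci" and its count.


Input: 'bcvvvvci'
Operation: tally each character
Counts: 'b':1, 'c':2, 'i':1, 'v':4
Maximum: 'v' appears 4 times


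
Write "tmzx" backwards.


Input string: 'tmzx'
Operation: reverse character order
Original order: 't' -> 'm' -> 'z' -> 'x'
Reversed order: 'x' -> 'z' -> 'm' -> 't'
Result: xzmt


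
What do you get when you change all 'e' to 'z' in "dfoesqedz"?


Input string: 'dfoesqedz'
Operation: replace 'e' with 'z'
Positions of 'e': 3, 6
After replacement: dfozsqzdz


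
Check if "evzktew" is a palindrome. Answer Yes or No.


Input string: 'evzktew'
Reversed: 'wetkzve'
Compare pairs: s[0]='e' vs s[6]='w' (mismatch), s[1]='v' vs s[5]='e' (mismatch), s[2]='z' vs s[4]='t' (mismatch)
Palindrome: No


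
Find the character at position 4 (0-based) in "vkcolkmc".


Input string: 'vkcolkmc'
Operation: get character at index 4
Index mapping: s[0]='v', s[1]='k', s[2]='c', s[3]='o', s[4]='l'
Result: 'l'


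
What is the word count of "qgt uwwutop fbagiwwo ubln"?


Input string: 'qgt uwwutop fbagiwwo ubln'
Operation: split by spaces
Words found: 'qgt', 'uwwutop', 'fbagiwwo', 'ubln'
Word count: 4


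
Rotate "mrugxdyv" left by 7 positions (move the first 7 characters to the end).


Input: 'mrugxdyv', shift = 7
Operation: split at index 7 and swap parts
Front part s[0:7] = 'mrugxdy'
Back part s[7:] = 'v'
Rotated = back + front = 'v' + 'mrugxdy'
Result: vmrugxdy


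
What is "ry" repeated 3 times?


Input string: 'ry'
Operation: repeat 3 times
Concatenation: 'ry' + 'ry' + 'ry'
Result: ryryry


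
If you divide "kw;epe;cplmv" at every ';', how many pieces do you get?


Input string: 'kw;epe;cplmv'
Delimiter: ';'
Split result: 'kw', 'epe', 'cplmv'
Number of parts: 3


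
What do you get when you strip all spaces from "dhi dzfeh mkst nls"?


Input string: 'dhi dzfeh mkst nls'
Operation: remove all spaces
Words: 'dhi', 'dzfeh', 'mkst', 'nls'
Join without spaces: dhidzfehmkstnls


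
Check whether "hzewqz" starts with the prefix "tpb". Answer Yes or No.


Input string: 'hzewqz'
Prefix to check: 'tpb'
First 3 characters of input: 'hze'
Match: False
Result: No


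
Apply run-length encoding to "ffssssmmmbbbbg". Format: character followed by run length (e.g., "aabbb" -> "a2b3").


Input: 'ffssssmmmbbbbg'
Operation: identify consecutive runs
Runs: 'ff' -> f2, 'ssss' -> s4, 'mmm' -> m3, 'bbbb' -> b4, 'g' -> g1
Encoded: f2s4m3b4g1


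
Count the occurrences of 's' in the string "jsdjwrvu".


Input string: 'jsdjwrvu'
Target character: 's'
Scan each position: s[1]='s'
Matches found at indices: 1
Total: 1


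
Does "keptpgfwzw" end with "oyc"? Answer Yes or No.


Input string: 'keptpgfwzw'
Suffix to check: 'oyc'
Last 3 characters of input: 'wzw'
Match: False
Result: No


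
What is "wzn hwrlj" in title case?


Input string: 'wzn hwrlj'
Operation: capitalize first letter of each word
Word transformations: 'wzn'->'Wzn', 'hwrlj'->'Hwrlj'
Result: Wzn Hwrlj


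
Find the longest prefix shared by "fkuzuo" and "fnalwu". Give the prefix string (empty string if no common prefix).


String 1: 'fkuzuo'
String 2: 'fnalwu'
Compare position by position:
pos 0: 'f' vs 'f' match
pos 1: 'k' vs 'n' differ -> stop
Longest common prefix: "f" (length 1)


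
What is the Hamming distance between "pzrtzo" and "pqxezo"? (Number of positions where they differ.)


String 1: 'pzrtzo'
String 2: 'pqxezo'
Compare each position: pos 0: 'p'=='p', pos 1: 'z'!='q', pos 2: 'r'!='x', pos 3: 't'!='e', pos 4: 'z'=='z', pos 5: 'o'=='o'
Differing positions: 3
Hamming distance: 3


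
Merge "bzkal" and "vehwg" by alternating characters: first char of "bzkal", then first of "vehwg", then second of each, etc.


String 1: 'bzkal'
String 2: 'vehwg'
Operation: alternate characters
Pairs: 'b'+'v', 'z'+'e', 'k'+'h', 'a'+'w', 'l'+'g'
Result: bvzekhawlg


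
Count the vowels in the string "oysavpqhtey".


Input string: 'oysavpqhtey'
Operation: count vowels (a, e, i, o, u)
Scan: s[0]='o' (vowel), s[1]='y', s[2]='s', s[3]='a' (vowel), s[4]='v', s[5]='p', s[6]='q', s[7]='h', s[8]='t', s[9]='e' (vowel), s[10]='y'
Vowels found: 3
Result: 3


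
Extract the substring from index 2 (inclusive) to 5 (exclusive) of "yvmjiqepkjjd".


Input string: 'yvmjiqepkjjd'
Operation: slice [2:5]
Extract characters: s[2]='m', s[3]='j', s[4]='i'
Result: mji


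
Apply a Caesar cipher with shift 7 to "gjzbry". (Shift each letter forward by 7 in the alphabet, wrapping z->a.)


Input: 'gjzbry', shift = 7
Operation: for each letter, (position + 7) mod 26
Mapping: 'g'(6+7=13)->'n', 'j'(9+7=16)->'q', 'z'(25+7=32, 32 mod 26=6)->'g', 'b'(1+7=8)->'i', 'r'(17+7=24)->'y', 'y'(24+7=31, 31 mod 26=5)->'f'
Result: nqgiyf


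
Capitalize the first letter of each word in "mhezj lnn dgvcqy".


Input string: 'mhezj lnn dgvcqy'
Operation: capitalize first letter of each word
Word transformations: 'mhezj'->'Mhezj', 'lnn'->'Lnn', 'dgvcqy'->'Dgvcqy'
Result: Mhezj Lnn Dgvcqy


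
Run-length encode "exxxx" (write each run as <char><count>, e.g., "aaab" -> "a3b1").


Input: 'exxxx'
Operation: identify consecutive runs
Runs: 'e' -> e1, 'xxxx' -> x4
Encoded: e1x4


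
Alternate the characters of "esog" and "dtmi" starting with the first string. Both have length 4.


String 1: 'esog'
String 2: 'dtmi'
Operation: alternate characters
Pairs: 'e'+'d', 's'+'t', 'o'+'m', 'g'+'i'
Result: edstomgi


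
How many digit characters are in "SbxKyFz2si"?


Input string: 'SbxKyFz2si'
Operation: count digit characters (0-9)
Scan: 'S', 'b', 'x', 'K', 'y', 'F', 'z', '2'(digit), 's', 'i'
Digits found: 1
Result: 1


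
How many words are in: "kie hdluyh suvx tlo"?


Input string: 'kie hdluyh suvx tlo'
Operation: split by spaces
Words found: 'kie', 'hdluyh', 'suvx', 'tlo'
Word count: 4


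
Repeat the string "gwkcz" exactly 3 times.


Input string: 'gwkcz'
Operation: repeat 3 times
Concatenation: 'gwkcz' + 'gwkcz' + 'gwkcz'
Result: gwkczgwkczgwkcz


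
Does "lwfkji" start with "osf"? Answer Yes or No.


Input string: 'lwfkji'
Prefix to check: 'osf'
First 3 characters of input: 'lwf'
Match: False
Result: No


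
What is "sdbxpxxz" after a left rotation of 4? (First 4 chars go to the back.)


Input: 'sdbxpxxz', shift = 4
Operation: split at index 4 and swap parts
Front part s[0:4] = 'sdbx'
Back part s[4:] = 'pxxz'
Rotated = back + front = 'pxxz' + 'sdbx'
Result: pxxzsdbx


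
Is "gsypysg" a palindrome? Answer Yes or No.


Input string: 'gsypysg'
Reversed: 'gsypysg'
Compare pairs: s[0]='g' vs s[6]='g' (match), s[1]='s' vs s[5]='s' (match), s[2]='y' vs s[4]='y' (match)
Palindrome: Yes


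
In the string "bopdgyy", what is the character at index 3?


Input string: 'bopdgyy'
Operation: get character at index 3
Index mapping: s[0]='b', s[1]='o', s[2]='p', s[3]='d'
Result: 'd'


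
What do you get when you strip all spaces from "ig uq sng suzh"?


Input string: 'ig uq sng suzh'
Operation: remove all spaces
Words: 'ig', 'uq', 'sng', 'suzh'
Join without spaces: iguqsngsuzh


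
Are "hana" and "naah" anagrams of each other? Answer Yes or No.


String 1: 'hana' -> sorted: 'aahn'
String 2: 'naah' -> sorted: 'aahn'
Compare sorted forms: 'aahn' == 'aahn'
Anagram: Yes


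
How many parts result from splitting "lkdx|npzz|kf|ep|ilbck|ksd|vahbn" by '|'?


Input string: 'lkdx|npzz|kf|ep|ilbck|ksd|vahbn'
Delimiter: '|'
Split result: 'lkdx', 'npzz', 'kf', 'ep', 'ilbck', 'ksd', 'vahbn'
Number of parts: 7


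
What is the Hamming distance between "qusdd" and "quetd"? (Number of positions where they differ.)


String 1: 'qusdd'
String 2: 'quetd'
Compare each position: pos 0: 'q'=='q', pos 1: 'u'=='u', pos 2: 's'!='e', pos 3: 'd'!='t', pos 4: 'd'=='d'
Differing positions: 2
Hamming distance: 2


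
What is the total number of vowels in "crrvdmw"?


Input string: 'crrvdmw'
Operation: count vowels (a, e, i, o, u)
Scan: s[0]='c', s[1]='r', s[2]='r', s[3]='v', s[4]='d', s[5]='m', s[6]='w'
Vowels found: 0
Result: 0


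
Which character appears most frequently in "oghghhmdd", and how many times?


Input: 'oghghhmdd'
Operation: tally each character
Counts: 'd':2, 'g':2, 'h':3, 'm':1, 'o':1
Maximum: 'h' appears 3 times


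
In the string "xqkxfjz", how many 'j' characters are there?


Input string: 'xqkxfjz'
Target character: 'j'
Scan each position: s[5]='j'
Matches found at indices: 5
Total: 1


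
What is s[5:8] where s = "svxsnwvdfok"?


Input string: 'svxsnwvdfok'
Operation: slice [5:8]
Extract characters: s[5]='w', s[6]='v', s[7]='d'
Result: wvd


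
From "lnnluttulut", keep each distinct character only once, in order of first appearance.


Input: 'lnnluttulut'
Operation: keep first occurrence of each character
Scan: s[0]='l' new -> keep; s[1]='n' new -> keep; s[2]='n' seen -> skip; s[3]='l' seen -> skip; s[4]='u' new -> keep; s[5]='t' new -> keep; s[6]='t' seen -> skip; s[7]='u' seen -> skip; s[8]='l' seen -> skip; s[9]='u' seen -> skip; s[10]='t' seen -> skip
Result: lnut


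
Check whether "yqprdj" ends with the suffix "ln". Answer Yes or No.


Input string: 'yqprdj'
Suffix to check: 'ln'
Last 2 characters of input: 'dj'
Match: False
Result: No


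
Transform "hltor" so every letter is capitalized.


Input string: 'hltor'
Operation: convert each letter to uppercase
Mapping: 'h'->'H', 'l'->'L', 't'->'T', 'o'->'O', 'r'->'R'
Result: HLTOR


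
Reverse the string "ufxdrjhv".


Input string: 'ufxdrjhv'
Operation: reverse character order
Original order: 'u' -> 'f' -> 'x' -> 'd' -> 'r' -> 'j' -> 'h' -> 'v'
Reversed order: 'v' -> 'h' -> 'j' -> 'r' -> 'd' -> 'x' -> 'f' -> 'u'
Result: vhjrdxfu


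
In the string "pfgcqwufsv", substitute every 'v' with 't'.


Input string: 'pfgcqwufsv'
Operation: replace 'v' with 't'
Positions of 'v': 9
After replacement: pfgcqwufst


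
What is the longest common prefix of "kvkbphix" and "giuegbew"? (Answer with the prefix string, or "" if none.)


String 1: 'kvkbphix'
String 2: 'giuegbew'
Compare position by position:
pos 0: 'k' vs 'g' differ -> stop
Longest common prefix: "" (length 0)


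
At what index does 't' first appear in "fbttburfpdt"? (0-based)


Input string: 'fbttburfpdt'
Target: 't'
Scanning left to right: s[0]='f', s[1]='b', s[2]='t'
First match at index: 2


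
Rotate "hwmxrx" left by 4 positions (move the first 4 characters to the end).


Input: 'hwmxrx', shift = 4
Operation: split at index 4 and swap parts
Front part s[0:4] = 'hwmx'
Back part s[4:] = 'rx'
Rotated = back + front = 'rx' + 'hwmx'
Result: rxhwmx


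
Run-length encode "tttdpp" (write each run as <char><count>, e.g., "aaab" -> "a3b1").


Input: 'tttdpp'
Operation: identify consecutive runs
Runs: 'ttt' -> t3, 'd' -> d1, 'pp' -> p2
Encoded: t3d1p2


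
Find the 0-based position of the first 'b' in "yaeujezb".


Input string: 'yaeujezb'
Target: 'b'
Scanning left to right: s[0]='y', s[1]='a', s[2]='e', s[3]='u', s[4]='j', s[5]='e', s[6]='z', s[7]='b'
First match at index: 7


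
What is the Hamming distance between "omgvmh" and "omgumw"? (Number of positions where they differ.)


String 1: 'omgvmh'
String 2: 'omgumw'
Compare each position: pos 0: 'o'=='o', pos 1: 'm'=='m', pos 2: 'g'=='g', pos 3: 'v'!='u', pos 4: 'm'=='m', pos 5: 'h'!='w'
Differing positions: 2
Hamming distance: 2


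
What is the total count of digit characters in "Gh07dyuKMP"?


Input string: 'Gh07dyuKMP'
Operation: count digit characters (0-9)
Scan: 'G', 'h', '0'(digit), '7'(digit), 'd', 'y', 'u', 'K', 'M', 'P'
Digits found: 2
Result: 2


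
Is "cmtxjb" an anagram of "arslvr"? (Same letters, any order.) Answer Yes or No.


String 1: 'arslvr' -> sorted: 'alrrsv'
String 2: 'cmtxjb' -> sorted: 'bcjmtx'
Compare sorted forms: 'alrrsv' != 'bcjmtx'
Anagram: No


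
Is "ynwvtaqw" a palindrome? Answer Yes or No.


Input string: 'ynwvtaqw'
Reversed: 'wqatvwny'
Compare pairs: s[0]='y' vs s[7]='w' (mismatch), s[1]='n' vs s[6]='q' (mismatch), s[2]='w' vs s[5]='a' (mismatch), s[3]='v' vs s[4]='t' (mismatch)
Palindrome: No


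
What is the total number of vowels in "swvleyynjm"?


Input string: 'swvleyynjm'
Operation: count vowels (a, e, i, o, u)
Scan: s[0]='s', s[1]='w', s[2]='v', s[3]='l', s[4]='e' (vowel), s[5]='y', s[6]='y', s[7]='n', s[8]='j', s[9]='m'
Vowels found: 1
Result: 1


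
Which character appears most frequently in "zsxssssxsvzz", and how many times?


Input: 'zsxssssxsvzz'
Operation: tally each character
Counts: 's':6, 'v':1, 'x':2, 'z':3
Maximum: 's' appears 6 times
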